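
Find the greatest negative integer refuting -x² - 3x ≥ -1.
Testing negative integers from -1 downward:
x = -1: LHS = -(-1)² - 3·(-1) = 2; 2 ≥ -1 — holds
x = -2: LHS = -(-2)² - 3·(-2) = 2; 2 ≥ -1 — holds
x = -3: LHS = -(-3)² - 3·(-3) = 0; 0 ≥ -1 — holds
x = -4: LHS = -(-4)² - 3·(-4) = -4; -4 ≥ -1 — FAILS  ← closest negative counterexample to 0

Answer: x = -4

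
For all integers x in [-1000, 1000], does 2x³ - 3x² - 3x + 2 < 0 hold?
The claim fails at x = 0:
x = 0: LHS = 2·0³ - 3·0² - 3·0 + 2 = 2; 2 < 0 — FAILS

Because a single integer refutes it, the statement is false.

Answer: False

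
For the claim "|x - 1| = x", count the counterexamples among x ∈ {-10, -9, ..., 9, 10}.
Counterexamples in [-10, 10]: {-10, -9, -8, -7, -6, -5, -4, -3, -2, -1, 0, 1, 2, 3, 4, 5, 6, 7, 8, 9, 10}.

Counting them gives 21 values.

Answer: 21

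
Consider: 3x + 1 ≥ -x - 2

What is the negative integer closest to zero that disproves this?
Testing negative integers from -1 downward:
x = -1: LHS = 3·(-1) + 1 = -2, RHS = -(-1) - 2 = -1; -2 ≥ -1 — FAILS  ← closest negative counterexample to 0

Answer: x = -1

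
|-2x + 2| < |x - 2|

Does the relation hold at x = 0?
x = 0: LHS = |-2·0 + 2| = |2| = 2, RHS = |0 - 2| = |-2| = 2; 2 < 2 — FAILS

The relation fails at x = 0, so x = 0 is a counterexample.

Answer: No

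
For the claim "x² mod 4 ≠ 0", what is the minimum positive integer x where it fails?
Testing positive integers:
x = 1: LHS = (1²) mod 4 = 1 mod 4 = 1; 1 ≠ 0 — holds
x = 2: LHS = (2²) mod 4 = 4 mod 4 = 0; 0 ≠ 0 — FAILS  ← smallest positive counterexample

Answer: x = 2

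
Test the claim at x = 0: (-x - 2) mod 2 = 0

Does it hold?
x = 0: LHS = (-0 - 2) mod 2 = (-2) mod 2 = 0; 0 = 0 — holds

The relation is satisfied at x = 0.

Answer: Yes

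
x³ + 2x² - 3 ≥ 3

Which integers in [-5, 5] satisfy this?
Holds for: {2, 3, 4, 5}
Fails for: {-5, -4, -3, -2, -1, 0, 1}

Answer: {2, 3, 4, 5}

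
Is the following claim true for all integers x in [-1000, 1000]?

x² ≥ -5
Over all integers in [-1000, 1000], LHS − RHS is smallest at x = 0, where it equals 5:
x = 0: LHS = 0² = 0; 0 ≥ -5 — holds
At the ends of the range:
x = -1000: LHS = (-1000)² = 1000000; 1000000 ≥ -5 — holds
x = 1000: LHS = 1000² = 1000000; 1000000 ≥ -5 — holds
Hence LHS − RHS is never negative, i.e. LHS ≥ RHS throughout, so the relation holds for every integer in [-1000, 1000].

No counterexample exists.

Answer: True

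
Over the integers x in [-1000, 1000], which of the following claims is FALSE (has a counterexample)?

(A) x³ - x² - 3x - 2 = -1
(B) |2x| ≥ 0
(A) x = 0: LHS = 0³ - 0² - 3·0 - 2 = -2; -2 = -1 — FAILS

(B) An absolute value is never negative, so the left side is ≥ 0 for every x, while the right side is 0. Tightest case in [-1000, 1000] is x = 0:
x = 0: LHS = |2·0| = |0| = 0; 0 ≥ 0 — holds
Hence LHS − RHS is never negative, i.e. LHS ≥ RHS throughout, so the relation holds for every integer in [-1000, 1000].

Only (A) has a counterexample.

Answer: A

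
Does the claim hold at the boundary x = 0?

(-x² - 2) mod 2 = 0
x = 0: LHS = (-0² - 2) mod 2 = (-2) mod 2 = 0; 0 = 0 — holds

The relation is satisfied at x = 0.

Answer: Yes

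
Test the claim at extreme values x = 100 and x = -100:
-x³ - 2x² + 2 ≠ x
x = 100: LHS = -100³ - 2·100² + 2 = -1019998; -1019998 ≠ 100 — holds
x = -100: LHS = -(-100)³ - 2·(-100)² + 2 = 980002; 980002 ≠ -100 — holds

Answer: Yes, holds for both x = 100 and x = -100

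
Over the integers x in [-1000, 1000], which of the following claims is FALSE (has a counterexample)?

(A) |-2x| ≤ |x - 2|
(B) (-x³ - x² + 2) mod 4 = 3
(A) x = 1: LHS = |-2·1| = |-2| = 2, RHS = |1 - 2| = |-1| = 1; 2 ≤ 1 — FAILS
(B) x = 0: LHS = (-0³ - 0² + 2) mod 4 = 2 mod 4 = 2; 2 = 3 — FAILS

Answer: Both A and B are false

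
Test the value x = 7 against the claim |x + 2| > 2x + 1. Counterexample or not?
Substitute x = 7 into the relation:
x = 7: LHS = |7 + 2| = |9| = 9, RHS = 2·7 + 1 = 15; 9 > 15 — FAILS

Since the claim fails at x = 7, this value is a counterexample.

Answer: Yes, x = 7 is a counterexample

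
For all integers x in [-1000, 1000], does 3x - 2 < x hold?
The claim fails at x = 1:
x = 1: LHS = 3·1 - 2 = 1; 1 < 1 — FAILS

Because a single integer refutes it, the statement is false.

Answer: False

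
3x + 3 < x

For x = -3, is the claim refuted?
Substitute x = -3 into the relation:
x = -3: LHS = 3·(-3) + 3 = -6; -6 < -3 — holds

The claim holds here, so x = -3 is not a counterexample. (A counterexample exists elsewhere, e.g. x = 0.)

Answer: No, x = -3 is not a counterexample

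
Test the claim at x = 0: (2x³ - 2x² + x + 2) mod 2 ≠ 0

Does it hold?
x = 0: LHS = (2·0³ - 2·0² + 0 + 2) mod 2 = 2 mod 2 = 0; 0 ≠ 0 — FAILS

The relation fails at x = 0, so x = 0 is a counterexample.

Answer: No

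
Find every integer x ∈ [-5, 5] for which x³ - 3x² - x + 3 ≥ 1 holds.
Holds for: {0, 4, 5}
Fails for: {-5, -4, -3, -2, -1, 1, 2, 3}

Answer: {0, 4, 5}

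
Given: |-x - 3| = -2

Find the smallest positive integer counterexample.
Testing positive integers:
x = 1: LHS = |-1 - 3| = |-4| = 4; 4 = -2 — FAILS  ← smallest positive counterexample

Answer: x = 1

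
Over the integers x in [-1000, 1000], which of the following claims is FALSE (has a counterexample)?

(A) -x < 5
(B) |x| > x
(A) x = -5: LHS = -(-5) = 5; 5 < 5 — FAILS
(B) x = 0: LHS = |0| = 0; 0 > 0 — FAILS

Answer: Both A and B are false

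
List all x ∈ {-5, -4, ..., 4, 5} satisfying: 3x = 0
Holds for: {0}
Fails for: {-5, -4, -3, -2, -1, 1, 2, 3, 4, 5}

Answer: {0}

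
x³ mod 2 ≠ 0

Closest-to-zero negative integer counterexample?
Testing negative integers from -1 downward:
x = -1: LHS = ((-1)³) mod 2 = (-1) mod 2 = 1; 1 ≠ 0 — holds
x = -2: LHS = ((-2)³) mod 2 = (-8) mod 2 = 0; 0 ≠ 0 — FAILS  ← closest negative counterexample to 0

Answer: x = -2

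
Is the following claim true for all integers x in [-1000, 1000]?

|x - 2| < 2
The claim fails at x = 0:
x = 0: LHS = |0 - 2| = |-2| = 2; 2 < 2 — FAILS

Because a single integer refutes it, the statement is false.

Answer: False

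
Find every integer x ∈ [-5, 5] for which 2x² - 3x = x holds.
Holds for: {0, 2}
Fails for: {-5, -4, -3, -2, -1, 1, 3, 4, 5}

Answer: {0, 2}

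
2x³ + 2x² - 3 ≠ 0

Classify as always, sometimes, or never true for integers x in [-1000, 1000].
Track d = LHS − RHS over the integers in [-1000, 1000]. Equality would need d = 0, but d changes sign only between consecutive integers, jumping over 0:
x = 0: LHS = 2·0³ + 2·0² - 3 = -3; -3 ≠ 0 — holds  (d = -3)
x = 1: LHS = 2·1³ + 2·1² - 3 = 1; 1 ≠ 0 — holds  (d = 1)
Away from these crossings d keeps a constant sign, and checking every integer in [-1000, 1000] confirms d ≠ 0 throughout. Hence the two sides are never equal, so the relation holds for every integer in [-1000, 1000].

No counterexample exists.

Answer: Always true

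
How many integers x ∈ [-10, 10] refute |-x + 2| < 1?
Counterexamples in [-10, 10]: {-10, -9, -8, -7, -6, -5, -4, -3, -2, -1, 0, 1, 3, 4, 5, 6, 7, 8, 9, 10}.

Counting them gives 20 values.

Answer: 20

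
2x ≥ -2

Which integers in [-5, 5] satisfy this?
Holds for: {-1, 0, 1, 2, 3, 4, 5}
Fails for: {-5, -4, -3, -2}

Answer: {-1, 0, 1, 2, 3, 4, 5}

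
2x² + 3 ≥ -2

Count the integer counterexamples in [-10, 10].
Over all integers in [-10, 10], LHS − RHS is smallest at x = 0, where it equals 5:
x = 0: LHS = 2·0² + 3 = 3; 3 ≥ -2 — holds
At the ends of the range:
x = -10: LHS = 2·(-10)² + 3 = 203; 203 ≥ -2 — holds
x = 10: LHS = 2·10² + 3 = 203; 203 ≥ -2 — holds
Hence LHS − RHS is never negative, i.e. LHS ≥ RHS throughout, so the relation holds for every integer in [-10, 10].

No counterexample appears in that range.

Answer: 0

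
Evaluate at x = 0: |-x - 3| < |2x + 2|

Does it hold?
x = 0: LHS = |-0 - 3| = |-3| = 3, RHS = |2·0 + 2| = |2| = 2; 3 < 2 — FAILS

The relation fails at x = 0, so x = 0 is a counterexample.

Answer: No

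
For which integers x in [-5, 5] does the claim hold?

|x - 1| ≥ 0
An absolute value is never negative, so the left side is ≥ 0 for every x, while the right side is 0. Tightest case in [-5, 5] is x = 1:
x = 1: LHS = |1 - 1| = |0| = 0; 0 ≥ 0 — holds
Hence LHS − RHS is never negative, i.e. LHS ≥ RHS throughout, so the relation holds for every integer in [-5, 5].

Answer: All integers in [-5, 5]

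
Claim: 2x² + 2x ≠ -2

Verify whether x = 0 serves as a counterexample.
Substitute x = 0 into the relation:
x = 0: LHS = 2·0² + 2·0 = 0; 0 ≠ -2 — holds

The relation holds at x = 0, so it is not a counterexample.

Answer: No, x = 0 is not a counterexample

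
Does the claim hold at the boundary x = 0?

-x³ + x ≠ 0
x = 0: LHS = -0³ + 0 = 0; 0 ≠ 0 — FAILS

The relation fails at x = 0, so x = 0 is a counterexample.

Answer: No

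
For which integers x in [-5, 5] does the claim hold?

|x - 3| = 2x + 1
Track d = LHS − RHS over the integers in [-5, 5]. Equality would need d = 0, but d changes sign only between consecutive integers, jumping over 0:
x = 0: LHS = |0 - 3| = |-3| = 3, RHS = 2·0 + 1 = 1; 3 = 1 — FAILS  (d = 2)
x = 1: LHS = |1 - 3| = |-2| = 2, RHS = 2·1 + 1 = 3; 2 = 3 — FAILS  (d = -1)
Away from these crossings d keeps a constant sign, and checking every integer in [-5, 5] confirms d ≠ 0 throughout. Hence the two sides are never equal, so the claimed relation (=) fails for every integer in [-5, 5].

Answer: None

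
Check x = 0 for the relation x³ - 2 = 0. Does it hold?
x = 0: LHS = 0³ - 2 = -2; -2 = 0 — FAILS

The relation fails at x = 0, so x = 0 is a counterexample.

Answer: No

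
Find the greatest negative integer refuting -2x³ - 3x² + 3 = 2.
Testing negative integers from -1 downward:
x = -1: LHS = -2·(-1)³ - 3·(-1)² + 3 = 2; 2 = 2 — holds
x = -2: LHS = -2·(-2)³ - 3·(-2)² + 3 = 7; 7 = 2 — FAILS  ← closest negative counterexample to 0

Answer: x = -2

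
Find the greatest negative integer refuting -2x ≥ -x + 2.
Testing negative integers from -1 downward:
x = -1: LHS = -2·(-1) = 2, RHS = -(-1) + 2 = 3; 2 ≥ 3 — FAILS  ← closest negative counterexample to 0

Answer: x = -1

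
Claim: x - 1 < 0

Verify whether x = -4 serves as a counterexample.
Substitute x = -4 into the relation:
x = -4: LHS = (-4) - 1 = -5; -5 < 0 — holds

The claim holds here, so x = -4 is not a counterexample. (A counterexample exists elsewhere, e.g. x = 1.)

Answer: No, x = -4 is not a counterexample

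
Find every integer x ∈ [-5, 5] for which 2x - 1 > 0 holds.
Holds for: {1, 2, 3, 4, 5}
Fails for: {-5, -4, -3, -2, -1, 0}

Answer: {1, 2, 3, 4, 5}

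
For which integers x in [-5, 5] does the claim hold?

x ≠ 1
Holds for: {-5, -4, -3, -2, -1, 0, 2, 3, 4, 5}
Fails for: {1}

Answer: {-5, -4, -3, -2, -1, 0, 2, 3, 4, 5}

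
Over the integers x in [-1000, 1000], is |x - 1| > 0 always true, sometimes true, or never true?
Holds at x = 0: LHS = |0 - 1| = |-1| = 1; 1 > 0 — holds
Fails at x = 1: LHS = |1 - 1| = |0| = 0; 0 > 0 — FAILS
It is satisfied by some integers in the range but not all.

Answer: Sometimes true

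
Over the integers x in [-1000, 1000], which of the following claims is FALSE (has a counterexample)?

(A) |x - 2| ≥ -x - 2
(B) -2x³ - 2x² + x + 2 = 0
(A) Over all integers in [-1000, 1000], LHS − RHS is smallest at x = 0, where it equals 4:
x = 0: LHS = |0 - 2| = |-2| = 2, RHS = -0 - 2 = -2; 2 ≥ -2 — holds
At the ends of the range:
x = -1000: LHS = |(-1000) - 2| = |-1002| = 1002, RHS = -(-1000) - 2 = 998; 1002 ≥ 998 — holds
x = 1000: LHS = |1000 - 2| = |998| = 998, RHS = -1000 - 2 = -1002; 998 ≥ -1002 — holds
Hence LHS − RHS is never negative, i.e. LHS ≥ RHS throughout, so the relation holds for every integer in [-1000, 1000].

(B) x = 0: LHS = -2·0³ - 2·0² + 0 + 2 = 2; 2 = 0 — FAILS

Only (B) has a counterexample.

Answer: B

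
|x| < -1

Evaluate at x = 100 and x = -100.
x = 100: LHS = |100| = 100; 100 < -1 — FAILS
x = -100: LHS = |-100| = 100; 100 < -1 — FAILS

Answer: No, fails for both x = 100 and x = -100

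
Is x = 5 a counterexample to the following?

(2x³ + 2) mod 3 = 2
Substitute x = 5 into the relation:
x = 5: LHS = (2·5³ + 2) mod 3 = 252 mod 3 = 0; 0 = 2 — FAILS

Since the claim fails at x = 5, this value is a counterexample.

Answer: Yes, x = 5 is a counterexample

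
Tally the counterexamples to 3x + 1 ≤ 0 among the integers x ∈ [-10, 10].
Counterexamples in [-10, 10]: {0, 1, 2, 3, 4, 5, 6, 7, 8, 9, 10}.

Counting them gives 11 values.

Answer: 11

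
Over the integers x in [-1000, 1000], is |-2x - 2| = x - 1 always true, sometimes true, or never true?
Over all integers in [-1000, 1000], LHS − RHS is always positive; it is smallest at x = -1, where it equals 2:
x = -1: LHS = |-2·(-1) - 2| = |0| = 0, RHS = (-1) - 1 = -2; 0 = -2 — FAILS
At the ends of the range:
x = -1000: LHS = |-2·(-1000) - 2| = |1998| = 1998, RHS = (-1000) - 1 = -1001; 1998 = -1001 — FAILS
x = 1000: LHS = |-2·1000 - 2| = |-2002| = 2002, RHS = 1000 - 1 = 999; 2002 = 999 — FAILS
Hence LHS − RHS is never 0, i.e. the two sides are never equal, so the claimed relation (=) fails for every integer in [-1000, 1000].

No integer in the range satisfies it.

Answer: Never true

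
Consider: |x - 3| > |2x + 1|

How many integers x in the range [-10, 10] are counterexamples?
Counterexamples in [-10, 10]: {-10, -9, -8, -7, -6, -5, -4, 1, 2, 3, 4, 5, 6, 7, 8, 9, 10}.

Counting them gives 17 values.

Answer: 17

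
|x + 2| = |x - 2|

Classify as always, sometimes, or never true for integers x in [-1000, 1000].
Holds at x = 0: LHS = |0 + 2| = |2| = 2, RHS = |0 - 2| = |-2| = 2; 2 = 2 — holds
Fails at x = 1: LHS = |1 + 2| = |3| = 3, RHS = |1 - 2| = |-1| = 1; 3 = 1 — FAILS
It is satisfied by some integers in the range but not all.

Answer: Sometimes true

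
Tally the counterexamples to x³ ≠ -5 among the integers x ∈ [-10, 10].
Track d = LHS − RHS over the integers in [-10, 10]. Equality would need d = 0, but d changes sign only between consecutive integers, jumping over 0:
x = -2: LHS = (-2)³ = -8; -8 ≠ -5 — holds  (d = -3)
x = -1: LHS = (-1)³ = -1; -1 ≠ -5 — holds  (d = 4)
Away from these crossings d keeps a constant sign, and checking every integer in [-10, 10] confirms d ≠ 0 throughout. Hence the two sides are never equal, so the relation holds for every integer in [-10, 10].

No counterexample appears in that range.

Answer: 0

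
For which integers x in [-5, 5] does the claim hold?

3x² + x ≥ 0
Over all integers in [-5, 5], LHS − RHS is smallest at x = 0, where it equals 0:
x = 0: LHS = 3·0² + 0 = 0; 0 ≥ 0 — holds
At the ends of the range:
x = -5: LHS = 3·(-5)² + (-5) = 70; 70 ≥ 0 — holds
x = 5: LHS = 3·5² + 5 = 80; 80 ≥ 0 — holds
Hence LHS − RHS is never negative, i.e. LHS ≥ RHS throughout, so the relation holds for every integer in [-5, 5].

Answer: All integers in [-5, 5]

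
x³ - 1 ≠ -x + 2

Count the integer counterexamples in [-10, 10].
Track d = LHS − RHS over the integers in [-10, 10]. Equality would need d = 0, but d changes sign only between consecutive integers, jumping over 0:
x = 1: LHS = 1³ - 1 = 0, RHS = -1 + 2 = 1; 0 ≠ 1 — holds  (d = -1)
x = 2: LHS = 2³ - 1 = 7, RHS = -2 + 2 = 0; 7 ≠ 0 — holds  (d = 7)
Away from these crossings d keeps a constant sign, and checking every integer in [-10, 10] confirms d ≠ 0 throughout. Hence the two sides are never equal, so the relation holds for every integer in [-10, 10].

No counterexample appears in that range.

Answer: 0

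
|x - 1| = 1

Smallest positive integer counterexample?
Testing positive integers:
x = 1: LHS = |1 - 1| = |0| = 0; 0 = 1 — FAILS  ← smallest positive counterexample

Answer: x = 1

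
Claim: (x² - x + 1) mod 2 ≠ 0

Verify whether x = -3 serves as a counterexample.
Substitute x = -3 into the relation:
x = -3: LHS = ((-3)² - (-3) + 1) mod 2 = 13 mod 2 = 1; 1 ≠ 0 — holds

The relation holds at x = -3, so it is not a counterexample.

Answer: No, x = -3 is not a counterexample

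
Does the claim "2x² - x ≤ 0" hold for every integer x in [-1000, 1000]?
The claim fails at x = 1:
x = 1: LHS = 2·1² - 1 = 1; 1 ≤ 0 — FAILS

Because a single integer refutes it, the statement is false.

Answer: False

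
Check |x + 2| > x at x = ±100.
x = 100: LHS = |100 + 2| = |102| = 102; 102 > 100 — holds
x = -100: LHS = |(-100) + 2| = |-98| = 98; 98 > -100 — holds

Answer: Yes, holds for both x = 100 and x = -100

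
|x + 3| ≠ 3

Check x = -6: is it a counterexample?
Substitute x = -6 into the relation:
x = -6: LHS = |(-6) + 3| = |-3| = 3; 3 ≠ 3 — FAILS

Since the claim fails at x = -6, this value is a counterexample.

Answer: Yes, x = -6 is a counterexample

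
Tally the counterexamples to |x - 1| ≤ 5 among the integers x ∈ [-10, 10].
Counterexamples in [-10, 10]: {-10, -9, -8, -7, -6, -5, 7, 8, 9, 10}.

Counting them gives 10 values.

Answer: 10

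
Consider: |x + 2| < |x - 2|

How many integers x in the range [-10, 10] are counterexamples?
Counterexamples in [-10, 10]: {0, 1, 2, 3, 4, 5, 6, 7, 8, 9, 10}.

Counting them gives 11 values.

Answer: 11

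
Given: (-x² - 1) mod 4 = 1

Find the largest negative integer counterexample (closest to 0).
Testing negative integers from -1 downward:
x = -1: LHS = (-(-1)² - 1) mod 4 = (-2) mod 4 = 2; 2 = 1 — FAILS  ← closest negative counterexample to 0

Answer: x = -1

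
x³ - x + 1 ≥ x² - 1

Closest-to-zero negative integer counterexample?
Testing negative integers from -1 downward:
x = -1: LHS = (-1)³ - (-1) + 1 = 1, RHS = (-1)² - 1 = 0; 1 ≥ 0 — holds
x = -2: LHS = (-2)³ - (-2) + 1 = -5, RHS = (-2)² - 1 = 3; -5 ≥ 3 — FAILS  ← closest negative counterexample to 0

Answer: x = -2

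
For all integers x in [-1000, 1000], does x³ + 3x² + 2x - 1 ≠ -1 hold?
The claim fails at x = 0:
x = 0: LHS = 0³ + 3·0² + 2·0 - 1 = -1; -1 ≠ -1 — FAILS

Because a single integer refutes it, the statement is false.

Answer: False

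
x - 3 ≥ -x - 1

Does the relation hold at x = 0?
x = 0: LHS = 0 - 3 = -3, RHS = -0 - 1 = -1; -3 ≥ -1 — FAILS

The relation fails at x = 0, so x = 0 is a counterexample.

Answer: No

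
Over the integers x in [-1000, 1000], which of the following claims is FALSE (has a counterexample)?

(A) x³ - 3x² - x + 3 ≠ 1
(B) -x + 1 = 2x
(A) Track d = LHS − RHS over the integers in [-1000, 1000]. Equality would need d = 0, but d changes sign only between consecutive integers, jumping over 0:
x = -1: LHS = (-1)³ - 3·(-1)² - (-1) + 3 = 0; 0 ≠ 1 — holds  (d = -1)
x = 0: LHS = 0³ - 3·0² - 0 + 3 = 3; 3 ≠ 1 — holds  (d = 2)
x = 0: LHS = 0³ - 3·0² - 0 + 3 = 3; 3 ≠ 1 — holds  (d = 2)
x = 1: LHS = 1³ - 3·1² - 1 + 3 = 0; 0 ≠ 1 — holds  (d = -1)
x = 3: LHS = 3³ - 3·3² - 3 + 3 = 0; 0 ≠ 1 — holds  (d = -1)
x = 4: LHS = 4³ - 3·4² - 4 + 3 = 15; 15 ≠ 1 — holds  (d = 14)
Away from these crossings d keeps a constant sign, and checking every integer in [-1000, 1000] confirms d ≠ 0 throughout. Hence the two sides are never equal, so the relation holds for every integer in [-1000, 1000].

(B) x = 0: LHS = -0 + 1 = 1, RHS = 2·0 = 0; 1 = 0 — FAILS

Only (B) has a counterexample.

Answer: B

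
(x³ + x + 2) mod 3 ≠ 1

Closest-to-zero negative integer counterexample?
Testing negative integers from -1 downward:
x = -1: LHS = ((-1)³ + (-1) + 2) mod 3 = 0 mod 3 = 0; 0 ≠ 1 — holds
x = -2: LHS = ((-2)³ + (-2) + 2) mod 3 = (-8) mod 3 = 1; 1 ≠ 1 — FAILS  ← closest negative counterexample to 0

Answer: x = -2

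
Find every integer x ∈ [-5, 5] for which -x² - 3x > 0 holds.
Holds for: {-2, -1}
Fails for: {-5, -4, -3, 0, 1, 2, 3, 4, 5}

Answer: {-2, -1}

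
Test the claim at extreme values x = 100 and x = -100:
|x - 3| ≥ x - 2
x = 100: LHS = |100 - 3| = |97| = 97, RHS = 100 - 2 = 98; 97 ≥ 98 — FAILS
x = -100: LHS = |(-100) - 3| = |-103| = 103, RHS = (-100) - 2 = -102; 103 ≥ -102 — holds

Answer: Partially: fails for x = 100, holds for x = -100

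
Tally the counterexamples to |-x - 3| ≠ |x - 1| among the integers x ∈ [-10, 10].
Counterexamples in [-10, 10]: {-1}.

Counting them gives 1 values.

Answer: 1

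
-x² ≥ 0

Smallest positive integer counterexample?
Testing positive integers:
x = 1: LHS = -1² = -1; -1 ≥ 0 — FAILS  ← smallest positive counterexample

Answer: x = 1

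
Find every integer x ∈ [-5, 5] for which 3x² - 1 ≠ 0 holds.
Track d = LHS − RHS over the integers in [-5, 5]. Equality would need d = 0, but d changes sign only between consecutive integers, jumping over 0:
x = -1: LHS = 3·(-1)² - 1 = 2; 2 ≠ 0 — holds  (d = 2)
x = 0: LHS = 3·0² - 1 = -1; -1 ≠ 0 — holds  (d = -1)
x = 0: LHS = 3·0² - 1 = -1; -1 ≠ 0 — holds  (d = -1)
x = 1: LHS = 3·1² - 1 = 2; 2 ≠ 0 — holds  (d = 2)
Away from these crossings d keeps a constant sign, and checking every integer in [-5, 5] confirms d ≠ 0 throughout. Hence the two sides are never equal, so the relation holds for every integer in [-5, 5].

Answer: All integers in [-5, 5]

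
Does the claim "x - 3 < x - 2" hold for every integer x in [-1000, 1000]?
Over all integers in [-1000, 1000], LHS − RHS is largest at x = 0, where it equals -1:
x = 0: LHS = 0 - 3 = -3, RHS = 0 - 2 = -2; -3 < -2 — holds
At the ends of the range:
x = -1000: LHS = (-1000) - 3 = -1003, RHS = (-1000) - 2 = -1002; -1003 < -1002 — holds
x = 1000: LHS = 1000 - 3 = 997, RHS = 1000 - 2 = 998; 997 < 998 — holds
Hence LHS − RHS is never zero or positive, i.e. LHS < RHS throughout, so the relation holds for every integer in [-1000, 1000].

No counterexample exists.

Answer: True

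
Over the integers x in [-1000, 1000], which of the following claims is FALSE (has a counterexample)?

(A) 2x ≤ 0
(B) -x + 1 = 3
(A) x = 1: LHS = 2·1 = 2; 2 ≤ 0 — FAILS
(B) x = 0: LHS = -0 + 1 = 1; 1 = 3 — FAILS

Answer: Both A and B are false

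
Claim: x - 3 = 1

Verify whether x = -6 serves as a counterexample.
Substitute x = -6 into the relation:
x = -6: LHS = (-6) - 3 = -9; -9 = 1 — FAILS

Since the claim fails at x = -6, this value is a counterexample.

Answer: Yes, x = -6 is a counterexample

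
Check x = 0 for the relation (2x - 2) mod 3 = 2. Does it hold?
x = 0: LHS = (2·0 - 2) mod 3 = (-2) mod 3 = 1; 1 = 2 — FAILS

The relation fails at x = 0, so x = 0 is a counterexample.

Answer: No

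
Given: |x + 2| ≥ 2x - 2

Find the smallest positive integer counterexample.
Testing positive integers:
x = 1: LHS = |1 + 2| = |3| = 3, RHS = 2·1 - 2 = 0; 3 ≥ 0 — holds
x = 2: LHS = |2 + 2| = |4| = 4, RHS = 2·2 - 2 = 2; 4 ≥ 2 — holds
x = 3: LHS = |3 + 2| = |5| = 5, RHS = 2·3 - 2 = 4; 5 ≥ 4 — holds
x = 4: LHS = |4 + 2| = |6| = 6, RHS = 2·4 - 2 = 6; 6 ≥ 6 — holds
x = 5: LHS = |5 + 2| = |7| = 7, RHS = 2·5 - 2 = 8; 7 ≥ 8 — FAILS  ← smallest positive counterexample

Answer: x = 5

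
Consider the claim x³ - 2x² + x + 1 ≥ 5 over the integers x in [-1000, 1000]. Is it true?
The claim fails at x = 0:
x = 0: LHS = 0³ - 2·0² + 0 + 1 = 1; 1 ≥ 5 — FAILS

Because a single integer refutes it, the statement is false.

Answer: False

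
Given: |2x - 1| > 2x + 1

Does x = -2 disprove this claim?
Substitute x = -2 into the relation:
x = -2: LHS = |2·(-2) - 1| = |-5| = 5, RHS = 2·(-2) + 1 = -3; 5 > -3 — holds

The claim holds here, so x = -2 is not a counterexample. (A counterexample exists elsewhere, e.g. x = 0.)

Answer: No, x = -2 is not a counterexample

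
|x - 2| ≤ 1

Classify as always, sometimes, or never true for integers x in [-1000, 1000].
Holds at x = 1: LHS = |1 - 2| = |-1| = 1; 1 ≤ 1 — holds
Fails at x = 0: LHS = |0 - 2| = |-2| = 2; 2 ≤ 1 — FAILS
It is satisfied by some integers in the range but not all.

Answer: Sometimes true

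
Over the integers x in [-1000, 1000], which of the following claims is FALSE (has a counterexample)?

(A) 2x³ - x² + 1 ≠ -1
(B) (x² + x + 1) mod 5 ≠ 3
(A) Track d = LHS − RHS over the integers in [-1000, 1000]. Equality would need d = 0, but d changes sign only between consecutive integers, jumping over 0:
x = -1: LHS = 2·(-1)³ - (-1)² + 1 = -2; -2 ≠ -1 — holds  (d = -1)
x = 0: LHS = 2·0³ - 0² + 1 = 1; 1 ≠ -1 — holds  (d = 2)
Away from these crossings d keeps a constant sign, and checking every integer in [-1000, 1000] confirms d ≠ 0 throughout. Hence the two sides are never equal, so the relation holds for every integer in [-1000, 1000].

(B) x = 1: LHS = (1² + 1 + 1) mod 5 = 3 mod 5 = 3; 3 ≠ 3 — FAILS

Only (B) has a counterexample.

Answer: B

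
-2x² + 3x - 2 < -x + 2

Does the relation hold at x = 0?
x = 0: LHS = -2·0² + 3·0 - 2 = -2, RHS = -0 + 2 = 2; -2 < 2 — holds

The relation is satisfied at x = 0.

Answer: Yes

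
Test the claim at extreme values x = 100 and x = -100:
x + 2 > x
x = 100: LHS = 100 + 2 = 102; 102 > 100 — holds
x = -100: LHS = (-100) + 2 = -98; -98 > -100 — holds

Answer: Yes, holds for both x = 100 and x = -100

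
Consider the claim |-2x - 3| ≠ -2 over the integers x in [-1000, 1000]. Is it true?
An absolute value is never negative, so the left side is ≥ 0 for every x, while the right side is -2. Tightest case in [-1000, 1000] is x = -1:
x = -1: LHS = |-2·(-1) - 3| = |-1| = 1; 1 ≠ -2 — holds
Hence LHS − RHS is never 0, i.e. the two sides are never equal, so the relation holds for every integer in [-1000, 1000].

No counterexample exists.

Answer: True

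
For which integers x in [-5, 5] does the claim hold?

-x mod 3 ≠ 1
Holds for: {-5, -3, -2, 0, 1, 3, 4}
Fails for: {-4, -1, 2, 5}

Answer: {-5, -3, -2, 0, 1, 3, 4}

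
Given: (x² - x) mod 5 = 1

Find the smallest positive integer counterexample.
Testing positive integers:
x = 1: LHS = (1² - 1) mod 5 = 0 mod 5 = 0; 0 = 1 — FAILS  ← smallest positive counterexample

Answer: x = 1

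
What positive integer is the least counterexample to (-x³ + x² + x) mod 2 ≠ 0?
Testing positive integers:
x = 1: LHS = (-1³ + 1² + 1) mod 2 = 1 mod 2 = 1; 1 ≠ 0 — holds
x = 2: LHS = (-2³ + 2² + 2) mod 2 = (-2) mod 2 = 0; 0 ≠ 0 — FAILS  ← smallest positive counterexample

Answer: x = 2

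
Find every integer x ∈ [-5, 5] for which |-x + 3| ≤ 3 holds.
Holds for: {0, 1, 2, 3, 4, 5}
Fails for: {-5, -4, -3, -2, -1}

Answer: {0, 1, 2, 3, 4, 5}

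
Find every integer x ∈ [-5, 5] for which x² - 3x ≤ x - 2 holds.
Holds for: {1, 2, 3}
Fails for: {-5, -4, -3, -2, -1, 0, 4, 5}

Answer: {1, 2, 3}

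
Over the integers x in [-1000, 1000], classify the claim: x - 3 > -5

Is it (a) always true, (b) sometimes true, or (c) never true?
Holds at x = 0: LHS = 0 - 3 = -3; -3 > -5 — holds
Fails at x = -2: LHS = (-2) - 3 = -5; -5 > -5 — FAILS
It is satisfied by some integers in the range but not all.

Answer: Sometimes true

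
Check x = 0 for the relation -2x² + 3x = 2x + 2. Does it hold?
x = 0: LHS = -2·0² + 3·0 = 0, RHS = 2·0 + 2 = 2; 0 = 2 — FAILS

The relation fails at x = 0, so x = 0 is a counterexample.

Answer: No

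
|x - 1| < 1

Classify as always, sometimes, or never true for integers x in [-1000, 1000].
Holds at x = 1: LHS = |1 - 1| = |0| = 0; 0 < 1 — holds
Fails at x = 0: LHS = |0 - 1| = |-1| = 1; 1 < 1 — FAILS
It is satisfied by some integers in the range but not all.

Answer: Sometimes true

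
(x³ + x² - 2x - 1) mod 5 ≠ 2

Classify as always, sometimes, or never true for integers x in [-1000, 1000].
Holds at x = 0: LHS = (0³ + 0² - 2·0 - 1) mod 5 = (-1) mod 5 = 4; 4 ≠ 2 — holds
Fails at x = 2: LHS = (2³ + 2² - 2·2 - 1) mod 5 = 7 mod 5 = 2; 2 ≠ 2 — FAILS
It is satisfied by some integers in the range but not all.

Answer: Sometimes true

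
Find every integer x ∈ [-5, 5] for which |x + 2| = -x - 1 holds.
Track d = LHS − RHS over the integers in [-5, 5]. Equality would need d = 0, but d changes sign only between consecutive integers, jumping over 0:
x = -2: LHS = |(-2) + 2| = |0| = 0, RHS = -(-2) - 1 = 1; 0 = 1 — FAILS  (d = -1)
x = -1: LHS = |(-1) + 2| = |1| = 1, RHS = -(-1) - 1 = 0; 1 = 0 — FAILS  (d = 1)
Away from these crossings d keeps a constant sign, and checking every integer in [-5, 5] confirms d ≠ 0 throughout. Hence the two sides are never equal, so the claimed relation (=) fails for every integer in [-5, 5].

Answer: None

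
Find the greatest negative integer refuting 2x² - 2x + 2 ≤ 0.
Testing negative integers from -1 downward:
x = -1: LHS = 2·(-1)² - 2·(-1) + 2 = 6; 6 ≤ 0 — FAILS  ← closest negative counterexample to 0

Answer: x = -1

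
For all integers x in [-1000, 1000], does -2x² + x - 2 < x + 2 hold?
Over all integers in [-1000, 1000], LHS − RHS is largest at x = 0, where it equals -4:
x = 0: LHS = -2·0² + 0 - 2 = -2, RHS = 0 + 2 = 2; -2 < 2 — holds
At the ends of the range:
x = -1000: LHS = -2·(-1000)² + (-1000) - 2 = -2001002, RHS = (-1000) + 2 = -998; -2001002 < -998 — holds
x = 1000: LHS = -2·1000² + 1000 - 2 = -1999002, RHS = 1000 + 2 = 1002; -1999002 < 1002 — holds
Hence LHS − RHS is never zero or positive, i.e. LHS < RHS throughout, so the relation holds for every integer in [-1000, 1000].

No counterexample exists.

Answer: True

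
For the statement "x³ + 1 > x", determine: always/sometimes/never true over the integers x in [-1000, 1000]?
Holds at x = 0: LHS = 0³ + 1 = 1; 1 > 0 — holds
Fails at x = -2: LHS = (-2)³ + 1 = -7; -7 > -2 — FAILS
It is satisfied by some integers in the range but not all.

Answer: Sometimes true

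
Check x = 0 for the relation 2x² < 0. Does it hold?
x = 0: LHS = 2·0² = 0; 0 < 0 — FAILS

The relation fails at x = 0, so x = 0 is a counterexample.

Answer: No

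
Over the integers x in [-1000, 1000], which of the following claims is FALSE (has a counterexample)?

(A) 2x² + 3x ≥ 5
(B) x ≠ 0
(A) x = 0: LHS = 2·0² + 3·0 = 0; 0 ≥ 5 — FAILS
(B) x = 0: 0 ≠ 0 — FAILS

Answer: Both A and B are false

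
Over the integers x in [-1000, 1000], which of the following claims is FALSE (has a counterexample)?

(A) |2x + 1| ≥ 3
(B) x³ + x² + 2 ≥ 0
(A) x = 0: LHS = |2·0 + 1| = |1| = 1; 1 ≥ 3 — FAILS
(B) x = -2: LHS = (-2)³ + (-2)² + 2 = -2; -2 ≥ 0 — FAILS

Answer: Both A and B are false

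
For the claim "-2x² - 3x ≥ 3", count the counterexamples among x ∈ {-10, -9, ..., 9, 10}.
Counterexamples in [-10, 10]: {-10, -9, -8, -7, -6, -5, -4, -3, -2, -1, 0, 1, 2, 3, 4, 5, 6, 7, 8, 9, 10}.

Counting them gives 21 values.

Answer: 21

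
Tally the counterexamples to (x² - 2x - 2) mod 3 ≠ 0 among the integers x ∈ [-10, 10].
Counterexamples in [-10, 10]: {-8, -5, -2, 1, 4, 7, 10}.

Counting them gives 7 values.

Answer: 7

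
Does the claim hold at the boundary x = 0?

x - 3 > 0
x = 0: LHS = 0 - 3 = -3; -3 > 0 — FAILS

The relation fails at x = 0, so x = 0 is a counterexample.

Answer: No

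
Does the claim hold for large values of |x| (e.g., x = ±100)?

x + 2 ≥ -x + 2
x = 100: LHS = 100 + 2 = 102, RHS = -100 + 2 = -98; 102 ≥ -98 — holds
x = -100: LHS = (-100) + 2 = -98, RHS = -(-100) + 2 = 102; -98 ≥ 102 — FAILS

Answer: Partially: holds for x = 100, fails for x = -100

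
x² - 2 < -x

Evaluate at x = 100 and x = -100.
x = 100: LHS = 100² - 2 = 9998; 9998 < -100 — FAILS
x = -100: LHS = (-100)² - 2 = 9998, RHS = -(-100) = 100; 9998 < 100 — FAILS

Answer: No, fails for both x = 100 and x = -100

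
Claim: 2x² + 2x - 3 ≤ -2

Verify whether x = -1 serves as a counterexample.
Substitute x = -1 into the relation:
x = -1: LHS = 2·(-1)² + 2·(-1) - 3 = -3; -3 ≤ -2 — holds

The claim holds here, so x = -1 is not a counterexample. (A counterexample exists elsewhere, e.g. x = 1.)

Answer: No, x = -1 is not a counterexample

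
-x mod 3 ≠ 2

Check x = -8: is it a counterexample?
Substitute x = -8 into the relation:
x = -8: LHS = (-(-8)) mod 3 = 8 mod 3 = 2; 2 ≠ 2 — FAILS

Since the claim fails at x = -8, this value is a counterexample.

Answer: Yes, x = -8 is a counterexample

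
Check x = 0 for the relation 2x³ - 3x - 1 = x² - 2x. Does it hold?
x = 0: LHS = 2·0³ - 3·0 - 1 = -1, RHS = 0² - 2·0 = 0; -1 = 0 — FAILS

The relation fails at x = 0, so x = 0 is a counterexample.

Answer: No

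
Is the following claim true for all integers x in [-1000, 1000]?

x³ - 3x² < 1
The claim fails at x = 4:
x = 4: LHS = 4³ - 3·4² = 16; 16 < 1 — FAILS

Because a single integer refutes it, the statement is false.

Answer: False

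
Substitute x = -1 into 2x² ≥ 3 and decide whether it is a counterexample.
Substitute x = -1 into the relation:
x = -1: LHS = 2·(-1)² = 2; 2 ≥ 3 — FAILS

Since the claim fails at x = -1, this value is a counterexample.

Answer: Yes, x = -1 is a counterexample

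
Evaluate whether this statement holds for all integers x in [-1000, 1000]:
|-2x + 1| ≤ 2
The claim fails at x = -1:
x = -1: LHS = |-2·(-1) + 1| = |3| = 3; 3 ≤ 2 — FAILS

Because a single integer refutes it, the statement is false.

Answer: False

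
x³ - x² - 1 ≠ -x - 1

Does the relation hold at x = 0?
x = 0: LHS = 0³ - 0² - 1 = -1, RHS = -0 - 1 = -1; -1 ≠ -1 — FAILS

The relation fails at x = 0, so x = 0 is a counterexample.

Answer: No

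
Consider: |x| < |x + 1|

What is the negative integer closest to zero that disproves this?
Testing negative integers from -1 downward:
x = -1: LHS = |-1| = 1, RHS = |(-1) + 1| = |0| = 0; 1 < 0 — FAILS  ← closest negative counterexample to 0

Answer: x = -1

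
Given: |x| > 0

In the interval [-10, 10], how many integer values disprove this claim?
Counterexamples in [-10, 10]: {0}.

Counting them gives 1 values.

Answer: 1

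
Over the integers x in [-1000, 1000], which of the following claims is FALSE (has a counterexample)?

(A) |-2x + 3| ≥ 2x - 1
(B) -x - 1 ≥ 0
(A) x = 2: LHS = |-2·2 + 3| = |-1| = 1, RHS = 2·2 - 1 = 3; 1 ≥ 3 — FAILS
(B) x = 0: LHS = -0 - 1 = -1; -1 ≥ 0 — FAILS

Answer: Both A and B are false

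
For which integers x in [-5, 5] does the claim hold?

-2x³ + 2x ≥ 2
Holds for: {-5, -4, -3, -2}
Fails for: {-1, 0, 1, 2, 3, 4, 5}

Answer: {-5, -4, -3, -2}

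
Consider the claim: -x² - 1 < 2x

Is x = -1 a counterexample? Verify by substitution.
Substitute x = -1 into the relation:
x = -1: LHS = -(-1)² - 1 = -2, RHS = 2·(-1) = -2; -2 < -2 — FAILS

Since the claim fails at x = -1, this value is a counterexample.

Answer: Yes, x = -1 is a counterexample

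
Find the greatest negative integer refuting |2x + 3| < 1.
Testing negative integers from -1 downward:
x = -1: LHS = |2·(-1) + 3| = |1| = 1; 1 < 1 — FAILS  ← closest negative counterexample to 0

Answer: x = -1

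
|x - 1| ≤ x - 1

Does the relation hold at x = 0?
x = 0: LHS = |0 - 1| = |-1| = 1, RHS = 0 - 1 = -1; 1 ≤ -1 — FAILS

The relation fails at x = 0, so x = 0 is a counterexample.

Answer: No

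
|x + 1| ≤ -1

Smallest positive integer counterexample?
Testing positive integers:
x = 1: LHS = |1 + 1| = |2| = 2; 2 ≤ -1 — FAILS  ← smallest positive counterexample

Answer: x = 1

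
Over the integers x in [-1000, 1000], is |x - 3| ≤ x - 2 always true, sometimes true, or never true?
Holds at x = 3: LHS = |3 - 3| = |0| = 0, RHS = 3 - 2 = 1; 0 ≤ 1 — holds
Fails at x = 0: LHS = |0 - 3| = |-3| = 3, RHS = 0 - 2 = -2; 3 ≤ -2 — FAILS
It is satisfied by some integers in the range but not all.

Answer: Sometimes true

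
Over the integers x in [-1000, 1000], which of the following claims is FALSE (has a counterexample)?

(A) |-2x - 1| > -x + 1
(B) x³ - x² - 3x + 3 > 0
(A) x = 0: LHS = |-2·0 - 1| = |-1| = 1, RHS = -0 + 1 = 1; 1 > 1 — FAILS
(B) x = 1: LHS = 1³ - 1² - 3·1 + 3 = 0; 0 > 0 — FAILS

Answer: Both A and B are false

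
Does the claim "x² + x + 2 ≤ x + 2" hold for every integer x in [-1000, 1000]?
The claim fails at x = 1:
x = 1: LHS = 1² + 1 + 2 = 4, RHS = 1 + 2 = 3; 4 ≤ 3 — FAILS

Because a single integer refutes it, the statement is false.

Answer: False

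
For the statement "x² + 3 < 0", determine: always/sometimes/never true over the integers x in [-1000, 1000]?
Over all integers in [-1000, 1000], LHS − RHS is smallest at x = 0, where it equals 3:
x = 0: LHS = 0² + 3 = 3; 3 < 0 — FAILS
At the ends of the range:
x = -1000: LHS = (-1000)² + 3 = 1000003; 1000003 < 0 — FAILS
x = 1000: LHS = 1000² + 3 = 1000003; 1000003 < 0 — FAILS
Hence LHS − RHS is never negative, i.e. LHS ≥ RHS throughout, so the claimed relation (<) fails for every integer in [-1000, 1000].

No integer in the range satisfies it.

Answer: Never true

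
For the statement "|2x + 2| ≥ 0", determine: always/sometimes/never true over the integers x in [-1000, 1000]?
An absolute value is never negative, so the left side is ≥ 0 for every x, while the right side is 0. Tightest case in [-1000, 1000] is x = -1:
x = -1: LHS = |2·(-1) + 2| = |0| = 0; 0 ≥ 0 — holds
Hence LHS − RHS is never negative, i.e. LHS ≥ RHS throughout, so the relation holds for every integer in [-1000, 1000].

No counterexample exists.

Answer: Always true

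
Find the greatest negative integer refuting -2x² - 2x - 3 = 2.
Testing negative integers from -1 downward:
x = -1: LHS = -2·(-1)² - 2·(-1) - 3 = -3; -3 = 2 — FAILS  ← closest negative counterexample to 0

Answer: x = -1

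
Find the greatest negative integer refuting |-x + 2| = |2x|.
Testing negative integers from -1 downward:
x = -1: LHS = |-(-1) + 2| = |3| = 3, RHS = |2·(-1)| = |-2| = 2; 3 = 2 — FAILS  ← closest negative counterexample to 0

Answer: x = -1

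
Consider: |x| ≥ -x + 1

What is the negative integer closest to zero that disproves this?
Testing negative integers from -1 downward:
x = -1: LHS = |-1| = 1, RHS = -(-1) + 1 = 2; 1 ≥ 2 — FAILS  ← closest negative counterexample to 0

Answer: x = -1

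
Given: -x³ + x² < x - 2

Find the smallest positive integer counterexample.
Testing positive integers:
x = 1: LHS = -1³ + 1² = 0, RHS = 1 - 2 = -1; 0 < -1 — FAILS  ← smallest positive counterexample

Answer: x = 1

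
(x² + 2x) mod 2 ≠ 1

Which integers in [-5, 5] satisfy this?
Holds for: {-4, -2, 0, 2, 4}
Fails for: {-5, -3, -1, 1, 3, 5}

Answer: {-4, -2, 0, 2, 4}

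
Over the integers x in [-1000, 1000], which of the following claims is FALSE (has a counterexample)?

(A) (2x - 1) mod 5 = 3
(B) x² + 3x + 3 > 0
(A) x = 0: LHS = (2·0 - 1) mod 5 = (-1) mod 5 = 4; 4 = 3 — FAILS

(B) Over all integers in [-1000, 1000], LHS − RHS is smallest at x = -1, where it equals 1:
x = -1: LHS = (-1)² + 3·(-1) + 3 = 1; 1 > 0 — holds
At the ends of the range:
x = -1000: LHS = (-1000)² + 3·(-1000) + 3 = 997003; 997003 > 0 — holds
x = 1000: LHS = 1000² + 3·1000 + 3 = 1003003; 1003003 > 0 — holds
Hence LHS − RHS is never zero or negative, i.e. LHS > RHS throughout, so the relation holds for every integer in [-1000, 1000].

Only (A) has a counterexample.

Answer: A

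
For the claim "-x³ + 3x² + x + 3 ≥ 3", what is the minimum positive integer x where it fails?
Testing positive integers:
x = 1: LHS = -1³ + 3·1² + 1 + 3 = 6; 6 ≥ 3 — holds
x = 2: LHS = -2³ + 3·2² + 2 + 3 = 9; 9 ≥ 3 — holds
x = 3: LHS = -3³ + 3·3² + 3 + 3 = 6; 6 ≥ 3 — holds
x = 4: LHS = -4³ + 3·4² + 4 + 3 = -9; -9 ≥ 3 — FAILS  ← smallest positive counterexample

Answer: x = 4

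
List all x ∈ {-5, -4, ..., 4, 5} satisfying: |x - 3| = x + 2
Track d = LHS − RHS over the integers in [-5, 5]. Equality would need d = 0, but d changes sign only between consecutive integers, jumping over 0:
x = 0: LHS = |0 - 3| = |-3| = 3, RHS = 0 + 2 = 2; 3 = 2 — FAILS  (d = 1)
x = 1: LHS = |1 - 3| = |-2| = 2, RHS = 1 + 2 = 3; 2 = 3 — FAILS  (d = -1)
Away from these crossings d keeps a constant sign, and checking every integer in [-5, 5] confirms d ≠ 0 throughout. Hence the two sides are never equal, so the claimed relation (=) fails for every integer in [-5, 5].

Answer: None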